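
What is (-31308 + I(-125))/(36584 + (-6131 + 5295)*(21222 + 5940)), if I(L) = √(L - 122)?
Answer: 7827/5667712 - I*√247/22670848 ≈ 0.001381 - 6.9324e-7*I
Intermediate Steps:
I(L) = √(-122 + L)
(-31308 + I(-125))/(36584 + (-6131 + 5295)*(21222 + 5940)) = (-31308 + √(-122 - 125))/(36584 + (-6131 + 5295)*(21222 + 5940)) = (-31308 + √(-247))/(36584 - 836*27162) = (-31308 + I*√247)/(36584 - 22707432) = (-31308 + I*√247)/(-22670848) = (-31308 + I*√247)*(-1/22670848) = 7827/5667712 - I*√247/22670848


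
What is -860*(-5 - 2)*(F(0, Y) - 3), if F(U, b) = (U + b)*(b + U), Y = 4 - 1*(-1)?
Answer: 132440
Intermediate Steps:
Y = 5 (Y = 4 + 1 = 5)
F(U, b) = (U + b)² (F(U, b) = (U + b)*(U + b) = (U + b)²)
-860*(-5 - 2)*(F(0, Y) - 3) = -860*(-5 - 2)*((0 + 5)² - 3) = -(-6020)*(5² - 3) = -(-6020)*(25 - 3) = -(-6020)*22 = -860*(-154) = 132440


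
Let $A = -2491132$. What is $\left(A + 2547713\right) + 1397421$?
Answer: $1454002$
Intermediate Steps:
$\left(A + 2547713\right) + 1397421 = \left(-2491132 + 2547713\right) + 1397421 = 56581 + 1397421 = 1454002$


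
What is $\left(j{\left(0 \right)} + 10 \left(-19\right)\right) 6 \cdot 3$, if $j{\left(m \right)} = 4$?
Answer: $-3348$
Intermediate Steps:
$\left(j{\left(0 \right)} + 10 \left(-19\right)\right) 6 \cdot 3 = \left(4 + 10 \left(-19\right)\right) 6 \cdot 3 = \left(4 - 190\right) 18 = \left(-186\right) 18 = -3348$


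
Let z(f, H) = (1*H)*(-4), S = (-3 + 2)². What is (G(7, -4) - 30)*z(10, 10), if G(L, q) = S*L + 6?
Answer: 680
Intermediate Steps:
S = 1 (S = (-1)² = 1)
G(L, q) = 6 + L (G(L, q) = 1*L + 6 = L + 6 = 6 + L)
z(f, H) = -4*H (z(f, H) = H*(-4) = -4*H)
(G(7, -4) - 30)*z(10, 10) = ((6 + 7) - 30)*(-4*10) = (13 - 30)*(-40) = -17*(-40) = 680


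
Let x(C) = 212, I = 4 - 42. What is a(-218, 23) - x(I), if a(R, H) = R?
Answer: -430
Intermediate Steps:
I = -38
a(-218, 23) - x(I) = -218 - 1*212 = -218 - 212 = -430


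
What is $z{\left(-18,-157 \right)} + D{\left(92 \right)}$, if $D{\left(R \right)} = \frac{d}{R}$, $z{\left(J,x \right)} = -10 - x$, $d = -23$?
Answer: $\frac{587}{4} \approx 146.75$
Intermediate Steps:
$D{\left(R \right)} = - \frac{23}{R}$
$z{\left(-18,-157 \right)} + D{\left(92 \right)} = \left(-10 - -157\right) - \frac{23}{92} = \left(-10 + 157\right) - \frac{1}{4} = 147 - \frac{1}{4} = \frac{587}{4}$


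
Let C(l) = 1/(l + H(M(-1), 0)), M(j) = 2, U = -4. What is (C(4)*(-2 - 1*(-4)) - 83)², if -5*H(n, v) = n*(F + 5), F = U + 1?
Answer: 434281/64 ≈ 6785.6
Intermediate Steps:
F = -3 (F = -4 + 1 = -3)
H(n, v) = -2*n/5 (H(n, v) = -n*(-3 + 5)/5 = -n*2/5 = -2*n/5)
C(l) = 1/(-⅘ + l) (C(l) = 1/(l - ⅖*2) = 1/(l - ⅘) = 1/(-⅘ + l))
(C(4)*(-2 - 1*(-4)) - 83)² = ((5/(-4 + 5*4))*(-2 - 1*(-4)) - 83)² = ((5/(-4 + 20))*(-2 + 4) - 83)² = ((5/16)*2 - 83)² = (5/8 - 83)² = (-659/8)² = 434281/64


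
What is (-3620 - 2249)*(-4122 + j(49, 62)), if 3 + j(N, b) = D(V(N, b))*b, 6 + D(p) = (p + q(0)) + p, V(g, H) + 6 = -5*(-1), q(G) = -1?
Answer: 27484527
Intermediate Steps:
V(g, H) = -1 (V(g, H) = -6 - 5*(-1) = -6 - 1*(-5) = -6 + 5 = -1)
D(p) = -7 + 2*p (D(p) = -6 + ((p - 1) + p) = -6 + ((-1 + p) + p) = -6 + (-1 + 2*p) = -7 + 2*p)
j(N, b) = -3 - 9*b (j(N, b) = -3 + (-7 + 2*(-1))*b = -3 + (-7 - 2)*b = -3 - 9*b)
(-3620 - 2249)*(-4122 + j(49, 62)) = (-3620 - 2249)*(-4122 + (-3 - 9*62)) = -5869*(-4122 + (-3 - 558)) = -5869*(-4122 - 561) = -5869*(-4683) = 27484527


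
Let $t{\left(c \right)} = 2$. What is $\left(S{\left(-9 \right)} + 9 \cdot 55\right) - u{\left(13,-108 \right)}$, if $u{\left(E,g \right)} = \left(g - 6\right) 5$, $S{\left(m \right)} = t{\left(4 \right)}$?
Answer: $1067$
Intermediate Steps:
$S{\left(m \right)} = 2$
$u{\left(E,g \right)} = -30 + 5 g$ ($u{\left(E,g \right)} = \left(-6 + g\right) 5 = -30 + 5 g$)
$\left(S{\left(-9 \right)} + 9 \cdot 55\right) - u{\left(13,-108 \right)} = \left(2 + 9 \cdot 55\right) - \left(-30 + 5 \left(-108\right)\right) = \left(2 + 495\right) - \left(-30 - 540\right) = 497 - -570 = 497 + 570 = 1067$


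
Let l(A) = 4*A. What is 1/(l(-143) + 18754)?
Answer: 1/18182 ≈ 5.4999e-5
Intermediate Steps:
1/(l(-143) + 18754) = 1/(4*(-143) + 18754) = 1/(-572 + 18754) = 1/18182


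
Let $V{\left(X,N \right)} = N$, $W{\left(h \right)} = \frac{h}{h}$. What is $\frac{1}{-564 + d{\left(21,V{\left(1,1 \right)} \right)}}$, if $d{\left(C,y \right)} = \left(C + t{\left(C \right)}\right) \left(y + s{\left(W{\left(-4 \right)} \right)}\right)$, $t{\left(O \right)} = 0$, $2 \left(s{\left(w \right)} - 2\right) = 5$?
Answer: $- \frac{2}{897} \approx -0.0022297$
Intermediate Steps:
$W{\left(h \right)} = 1$
$s{\left(w \right)} = \frac{9}{2}$ ($s{\left(w \right)} = 2 + \frac{1}{2} \cdot 5 = 2 + \frac{5}{2} = \frac{9}{2}$)
$d{\left(C,y \right)} = C \left(\frac{9}{2} + y\right)$ ($d{\left(C,y \right)} = \left(C + 0\right) \left(y + \frac{9}{2}\right) = C \left(\frac{9}{2} + y\right)$)
$\frac{1}{-564 + d{\left(21,V{\left(1,1 \right)} \right)}} = \frac{1}{-564 + \frac{1}{2} \cdot 21 \left(9 + 2 \cdot 1\right)} = \frac{1}{-564 + \frac{1}{2} \cdot 21 \left(9 + 2\right)} = \frac{1}{-564 + \frac{1}{2} \cdot 21 \cdot 11} = \frac{1}{-564 + \frac{231}{2}} = \frac{1}{- \frac{897}{2}} = - \frac{2}{897}$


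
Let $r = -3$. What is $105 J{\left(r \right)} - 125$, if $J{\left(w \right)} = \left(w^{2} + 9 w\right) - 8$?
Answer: $-2855$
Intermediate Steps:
$J{\left(w \right)} = -8 + w^{2} + 9 w$
$105 J{\left(r \right)} - 125 = 105 \left(-8 + \left(-3\right)^{2} + 9 \left(-3\right)\right) - 125 = 105 \left(-8 + 9 - 27\right) - 125 = 105 \left(-26\right) - 125 = -2730 - 125 = -2855$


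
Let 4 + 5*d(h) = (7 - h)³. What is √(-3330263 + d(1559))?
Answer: I*√18774799635/5 ≈ 27404.0*I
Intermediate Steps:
d(h) = -⅘ + (7 - h)³/5
√(-3330263 + d(1559)) = √(-3330263 + (-⅘ - (-7 + 1559)³/5)) = √(-3330263 + (-⅘ - ⅕*1552³)) = √(-3330263 + (-⅘ - ⅕*3738308608)) = √(-3330263 + (-⅘ - 3738308608/5)) = √(-3330263 - 3738308612/5) = √(-3754959927/5) = I*√18774799635/5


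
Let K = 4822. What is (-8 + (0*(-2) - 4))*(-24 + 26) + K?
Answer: 4798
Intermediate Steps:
(-8 + (0*(-2) - 4))*(-24 + 26) + K = (-8 + (0*(-2) - 4))*(-24 + 26) + 4822 = (-8 + (0 - 4))*2 + 4822 = (-8 - 4)*2 + 4822 = -12*2 + 4822 = -24 + 4822 = 4798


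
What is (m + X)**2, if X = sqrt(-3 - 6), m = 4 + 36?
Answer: 1591 + 240*I ≈ 1591.0 + 240.0*I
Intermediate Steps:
m = 40
X = 3*I (X = sqrt(-9) = 3*I ≈ 3.0*I)
(m + X)**2 = (40 + 3*I)**2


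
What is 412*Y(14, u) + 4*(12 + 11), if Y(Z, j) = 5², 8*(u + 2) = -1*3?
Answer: 10392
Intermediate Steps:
u = -19/8 (u = -2 + (-1*3)/8 = -2 + (⅛)*(-3) = -2 - 3/8 = -19/8 ≈ -2.3750)
Y(Z, j) = 25
412*Y(14, u) + 4*(12 + 11) = 412*25 + 4*(12 + 11) = 10300 + 4*23 = 10300 + 92 = 10392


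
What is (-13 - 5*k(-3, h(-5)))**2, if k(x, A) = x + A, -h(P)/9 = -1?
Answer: 1849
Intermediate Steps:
h(P) = 9 (h(P) = -9*(-1) = 9)
k(x, A) = A + x
(-13 - 5*k(-3, h(-5)))**2 = (-13 - 5*(9 - 3))**2 = (-13 - 5*6)**2 = (-13 - 30)**2 = (-43)**2 = 1849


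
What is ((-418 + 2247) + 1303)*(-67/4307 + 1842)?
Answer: 24847493364/4307 ≈ 5.7691e+6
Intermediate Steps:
((-418 + 2247) + 1303)*(-67/4307 + 1842) = (1829 + 1303)*(-67*1/4307 + 1842) = 3132*(-67/4307 + 1842) = 3132*(7933427/4307) = 24847493364/4307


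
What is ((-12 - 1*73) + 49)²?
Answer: 1296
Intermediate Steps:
((-12 - 1*73) + 49)² = ((-12 - 73) + 49)² = (-85 + 49)² = (-36)² = 1296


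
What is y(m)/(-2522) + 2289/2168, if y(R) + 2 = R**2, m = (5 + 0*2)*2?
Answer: 2780197/2733848 ≈ 1.0170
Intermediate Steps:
m = 10 (m = (5 + 0)*2 = 5*2 = 10)
y(R) = -2 + R**2
y(m)/(-2522) + 2289/2168 = (-2 + 10**2)/(-2522) + 2289/2168 = (-2 + 100)*(-1/2522) + 2289*(1/2168) = 98*(-1/2522) + 2289/2168 = -49/1261 + 2289/2168 = 2780197/2733848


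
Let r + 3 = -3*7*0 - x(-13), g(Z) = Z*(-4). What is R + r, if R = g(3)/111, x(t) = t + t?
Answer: 847/37 ≈ 22.892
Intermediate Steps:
g(Z) = -4*Z
x(t) = 2*t
r = 23 (r = -3 + (-3*7*0 - 2*(-13)) = -3 + (-21*0 - 1*(-26)) = -3 + (0 + 26) = -3 + 26 = 23)
R = -4/37 (R = -4*3/111 = -12*1/111 = -4/37 ≈ -0.10811)
R + r = -4/37 + 23 = 847/37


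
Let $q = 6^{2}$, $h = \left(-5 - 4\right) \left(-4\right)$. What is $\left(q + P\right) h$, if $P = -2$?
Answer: $1224$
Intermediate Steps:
$h = 36$ ($h = \left(-9\right) \left(-4\right) = 36$)
$q = 36$
$\left(q + P\right) h = \left(36 - 2\right) 36 = 34 \cdot 36 = 1224$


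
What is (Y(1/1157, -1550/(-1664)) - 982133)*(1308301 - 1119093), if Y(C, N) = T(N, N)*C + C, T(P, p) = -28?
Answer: -215002330816864/1157 ≈ -1.8583e+11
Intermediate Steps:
Y(C, N) = -27*C (Y(C, N) = -28*C + C = -27*C)
(Y(1/1157, -1550/(-1664)) - 982133)*(1308301 - 1119093) = (-27/1157 - 982133)*(1308301 - 1119093) = (-27*1/1157 - 982133)*189208 = (-27/1157 - 982133)*189208 = -1136327908/1157*189208 = -215002330816864/1157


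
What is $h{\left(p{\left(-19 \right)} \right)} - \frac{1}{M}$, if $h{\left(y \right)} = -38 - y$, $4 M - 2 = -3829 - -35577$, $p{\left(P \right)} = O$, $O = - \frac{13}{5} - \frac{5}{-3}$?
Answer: $- \frac{1765306}{47625} \approx -37.067$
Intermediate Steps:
$O = - \frac{14}{15}$ ($O = \left(-13\right) \frac{1}{5} - - \frac{5}{3} = - \frac{13}{5} + \frac{5}{3} = - \frac{14}{15} \approx -0.93333$)
$p{\left(P \right)} = - \frac{14}{15}$
$M = \frac{15875}{2}$ ($M = \frac{1}{2} + \frac{-3829 - -35577}{4} = \frac{1}{2} + \frac{-3829 + 35577}{4} = \frac{1}{2} + \frac{1}{4} \cdot 31748 = \frac{1}{2} + 7937 = \frac{15875}{2} \approx 7937.5$)
$h{\left(p{\left(-19 \right)} \right)} - \frac{1}{M} = \left(-38 - - \frac{14}{15}\right) - \frac{1}{\frac{15875}{2}} = \left(-38 + \frac{14}{15}\right) - \frac{2}{15875} = - \frac{556}{15} - \frac{2}{15875} = - \frac{1765306}{47625}$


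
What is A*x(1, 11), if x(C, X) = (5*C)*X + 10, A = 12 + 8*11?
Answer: 6500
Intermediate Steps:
A = 100 (A = 12 + 88 = 100)
x(C, X) = 10 + 5*C*X (x(C, X) = 5*C*X + 10 = 10 + 5*C*X)
A*x(1, 11) = 100*(10 + 5*1*11) = 100*(10 + 55) = 100*65 = 6500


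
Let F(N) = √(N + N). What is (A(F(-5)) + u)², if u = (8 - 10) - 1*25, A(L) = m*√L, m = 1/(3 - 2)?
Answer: (27 - 10^(¼)*√I)² ≈ 661.1 - 64.739*I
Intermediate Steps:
F(N) = √2*√N (F(N) = √(2*N) = √2*√N)
m = 1 (m = 1/1 = 1)
A(L) = √L (A(L) = 1*√L = √L)
u = -27 (u = -2 - 25 = -27)
(A(F(-5)) + u)² = (√(√2*√(-5)) - 27)² = (√(√2*(I*√5)) - 27)² = (√(I*√10) - 27)² = (10^(¼)*√I - 27)² = (-27 + 10^(¼)*√I)²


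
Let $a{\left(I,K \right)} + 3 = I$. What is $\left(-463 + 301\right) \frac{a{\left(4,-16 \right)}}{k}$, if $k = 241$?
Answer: $- \frac{162}{241} \approx -0.6722$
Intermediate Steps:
$a{\left(I,K \right)} = -3 + I$
$\left(-463 + 301\right) \frac{a{\left(4,-16 \right)}}{k} = \left(-463 + 301\right) \frac{-3 + 4}{241} = - 162 \cdot 1 \cdot \frac{1}{241} = \left(-162\right) \frac{1}{241} = - \frac{162}{241}$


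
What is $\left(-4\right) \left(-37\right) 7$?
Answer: $1036$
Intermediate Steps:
$\left(-4\right) \left(-37\right) 7 = 148 \cdot 7 = 1036$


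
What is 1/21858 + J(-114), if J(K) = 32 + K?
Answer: -1792355/21858 ≈ -82.000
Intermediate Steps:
1/21858 + J(-114) = 1/21858 + (32 - 114) = 1/21858 - 82 = -1792355/21858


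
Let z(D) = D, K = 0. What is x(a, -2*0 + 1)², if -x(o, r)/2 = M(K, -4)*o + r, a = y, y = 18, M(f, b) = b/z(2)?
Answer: 4900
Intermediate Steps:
M(f, b) = b/2
a = 18
x(o, r) = -2*r + 4*o (x(o, r) = -2*(((½)*(-4))*o + r) = -2*(-2*o + r) = -2*(r - 2*o) = -2*r + 4*o)
x(a, -2*0 + 1)² = (-2*(-2*0 + 1) + 4*18)² = (-2*(0 + 1) + 72)² = (-2*1 + 72)² = (-2 + 72)² = 70² = 4900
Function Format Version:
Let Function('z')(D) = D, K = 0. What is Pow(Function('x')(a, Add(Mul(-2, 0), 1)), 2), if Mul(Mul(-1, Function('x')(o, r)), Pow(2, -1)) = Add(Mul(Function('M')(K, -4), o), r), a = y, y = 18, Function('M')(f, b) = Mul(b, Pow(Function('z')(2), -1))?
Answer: 4900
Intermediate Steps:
Function('M')(f, b) = Mul(Rational(1, 2), b) (Function('M')(f, b) = Mul(b, Pow(2, -1)) = Mul(b, Rational(1, 2)) = Mul(Rational(1, 2), b))
a = 18
Function('x')(o, r) = Add(Mul(-2, r), Mul(4, o)) (Function('x')(o, r) = Mul(-2, Add(Mul(Mul(Rational(1, 2), -4), o), r)) = Mul(-2, Add(Mul(-2, o), r)) = Mul(-2, Add(r, Mul(-2, o))) = Add(Mul(-2, r), Mul(4, o)))
Pow(Function('x')(a, Add(Mul(-2, 0), 1)), 2) = Pow(Add(Mul(-2, Add(Mul(-2, 0), 1)), Mul(4, 18)), 2) = Pow(Add(Mul(-2, Add(0, 1)), 72), 2) = Pow(Add(Mul(-2, 1), 72), 2) = Pow(Add(-2, 72), 2) = Pow(70, 2) = 4900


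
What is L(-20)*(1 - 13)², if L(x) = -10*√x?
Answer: -2880*I*√5 ≈ -6439.9*I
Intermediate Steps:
L(-20)*(1 - 13)² = (-20*I*√5)*(1 - 13)² = -20*I*√5*(-12)² = -20*I*√5*144 = -2880*I*√5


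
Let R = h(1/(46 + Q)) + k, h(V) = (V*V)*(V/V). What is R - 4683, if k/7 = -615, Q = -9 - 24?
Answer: -1518971/169 ≈ -8988.0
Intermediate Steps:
Q = -33
h(V) = V² (h(V) = V²*1 = V²)
k = -4305 (k = 7*(-615) = -4305)
R = -727544/169 (R = (1/(46 - 33))² - 4305 = (1/13)² - 4305 = 1/169 - 4305 = -727544/169 ≈ -4305.0)
R - 4683 = -727544/169 - 4683 = -1518971/169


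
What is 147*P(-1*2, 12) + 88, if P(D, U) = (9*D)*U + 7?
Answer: -30635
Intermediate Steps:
P(D, U) = 7 + 9*D*U (P(D, U) = 9*D*U + 7 = 7 + 9*D*U)
147*P(-1*2, 12) + 88 = 147*(7 + 9*(-1*2)*12) + 88 = 147*(7 + 9*(-2)*12) + 88 = 147*(7 - 216) + 88 = 147*(-209) + 88 = -30723 + 88 = -30635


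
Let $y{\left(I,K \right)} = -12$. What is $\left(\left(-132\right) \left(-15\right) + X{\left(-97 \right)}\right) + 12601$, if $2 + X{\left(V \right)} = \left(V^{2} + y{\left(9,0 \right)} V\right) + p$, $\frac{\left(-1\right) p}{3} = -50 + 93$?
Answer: $25023$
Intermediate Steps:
$p = -129$ ($p = - 3 \left(-50 + 93\right) = \left(-3\right) 43 = -129$)
$X{\left(V \right)} = -131 + V^{2} - 12 V$ ($X{\left(V \right)} = -2 - \left(129 - V^{2} + 12 V\right) = -131 + V^{2} - 12 V$)
$\left(\left(-132\right) \left(-15\right) + X{\left(-97 \right)}\right) + 12601 = \left(\left(-132\right) \left(-15\right) - \left(-1033 - 9409\right)\right) + 12601 = \left(1980 + \left(-131 + 9409 + 1164\right)\right) + 12601 = \left(1980 + 10442\right) + 12601 = 12422 + 12601 = 25023$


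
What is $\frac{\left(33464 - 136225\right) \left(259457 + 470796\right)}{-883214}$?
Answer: $\frac{75041528533}{883214} \approx 84964.0$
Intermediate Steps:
$\frac{\left(33464 - 136225\right) \left(259457 + 470796\right)}{-883214} = \left(-102761\right) 730253 \left(- \frac{1}{883214}\right) = \left(-75041528533\right) \left(- \frac{1}{883214}\right) = \frac{75041528533}{883214}$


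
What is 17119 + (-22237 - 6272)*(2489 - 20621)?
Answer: 516942307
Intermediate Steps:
17119 + (-22237 - 6272)*(2489 - 20621) = 17119 - 28509*(-18132) = 17119 + 516925188 = 516942307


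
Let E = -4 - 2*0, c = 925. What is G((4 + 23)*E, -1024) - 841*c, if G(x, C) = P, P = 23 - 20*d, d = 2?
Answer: -777942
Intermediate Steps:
E = -4 (E = -4 + 0 = -4)
P = -17 (P = 23 - 20*2 = 23 - 40 = -17)
G(x, C) = -17
G((4 + 23)*E, -1024) - 841*c = -17 - 841*925 = -17 - 777925 = -777942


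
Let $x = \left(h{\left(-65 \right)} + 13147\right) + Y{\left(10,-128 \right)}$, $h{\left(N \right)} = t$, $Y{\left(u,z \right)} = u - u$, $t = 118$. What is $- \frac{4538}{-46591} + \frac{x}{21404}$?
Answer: $\frac{715160967}{997233764} \approx 0.71714$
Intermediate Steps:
$Y{\left(u,z \right)} = 0$
$h{\left(N \right)} = 118$
$x = 13265$ ($x = \left(118 + 13147\right) + 0 = 13265 + 0 = 13265$)
$- \frac{4538}{-46591} + \frac{x}{21404} = - \frac{4538}{-46591} + \frac{13265}{21404} = \left(-4538\right) \left(- \frac{1}{46591}\right) + 13265 \cdot \frac{1}{21404} = \frac{4538}{46591} + \frac{13265}{21404} = \frac{715160967}{997233764}$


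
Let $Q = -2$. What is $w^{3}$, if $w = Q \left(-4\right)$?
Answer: $512$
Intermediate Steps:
$w = 8$ ($w = \left(-2\right) \left(-4\right) = 8$)
$w^{3} = 8^{3} = 512$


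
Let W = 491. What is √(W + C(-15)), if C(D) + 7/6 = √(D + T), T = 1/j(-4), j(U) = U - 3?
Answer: √(864066 + 252*I*√742)/42 ≈ 22.132 + 0.087912*I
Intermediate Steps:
j(U) = -3 + U
T = -⅐ (T = 1/(-3 - 4) = 1/(-7) = -⅐ ≈ -0.14286)
C(D) = -7/6 + √(-⅐ + D) (C(D) = -7/6 + √(D - ⅐) = -7/6 + √(-⅐ + D))
√(W + C(-15)) = √(491 + (-7/6 + √(-7 + 49*(-15))/7)) = √(491 + (-7/6 + √(-7 - 735)/7)) = √(491 + (-7/6 + √(-742)/7)) = √(491 + (-7/6 + (I*√742)/7)) = √(491 + (-7/6 + I*√742/7)) = √(2939/6 + I*√742/7)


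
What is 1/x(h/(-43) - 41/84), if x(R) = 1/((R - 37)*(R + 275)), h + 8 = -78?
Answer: -69239687/7056 ≈ -9812.9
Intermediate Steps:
h = -86 (h = -8 - 78 = -86)
x(R) = 1/((-37 + R)*(275 + R))
1/x(h/(-43) - 41/84) = 1/(1/(-10175 + (-86/(-43) - 41/84)**2 + 238*(-86/(-43) - 41/84))) = 1/(1/(-10175 + (-86*(-1/43) - 41*1/84)**2 + 238*(-86*(-1/43) - 41*1/84))) = 1/(1/(-10175 + (2 - 41/84)**2 + 238*(2 - 41/84))) = 1/(1/(-10175 + (127/84)**2 + 238*(127/84))) = 1/(1/(-10175 + 16129/7056 + 2159/6)) = 1/(1/(-69239687/7056)) = 1/(-7056/69239687) = -69239687/7056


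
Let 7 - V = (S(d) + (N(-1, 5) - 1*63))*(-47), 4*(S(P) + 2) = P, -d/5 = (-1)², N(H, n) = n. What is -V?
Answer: 11487/4 ≈ 2871.8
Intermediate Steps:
d = -5 (d = -5*(-1)² = -5*1 = -5)
S(P) = -2 + P/4
V = -11487/4 (V = 7 - ((-2 + (¼)*(-5)) + (5 - 1*63))*(-47) = 7 - ((-2 - 5/4) + (5 - 63))*(-47) = 7 - (-13/4 - 58)*(-47) = 7 - (-245)*(-47)/4 = 7 - 1*11515/4 = 7 - 11515/4 = -11487/4 ≈ -2871.8)
-V = -1*(-11487/4) = 11487/4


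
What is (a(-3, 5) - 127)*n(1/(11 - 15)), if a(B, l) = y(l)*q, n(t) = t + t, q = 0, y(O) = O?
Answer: 127/2 ≈ 63.500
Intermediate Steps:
n(t) = 2*t
a(B, l) = 0 (a(B, l) = l*0 = 0)
(a(-3, 5) - 127)*n(1/(11 - 15)) = (0 - 127)*(2/(11 - 15)) = -254/(-4) = -254*(-1)/4 = -127*(-½) = 127/2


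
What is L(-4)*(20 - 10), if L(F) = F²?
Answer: 160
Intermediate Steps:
L(-4)*(20 - 10) = (-4)²*(20 - 10) = 16*10 = 160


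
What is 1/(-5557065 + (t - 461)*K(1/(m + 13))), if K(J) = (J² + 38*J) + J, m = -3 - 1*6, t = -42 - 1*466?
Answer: -16/89065173 ≈ -1.7964e-7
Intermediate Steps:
t = -508 (t = -42 - 466 = -508)
m = -9 (m = -3 - 6 = -9)
K(J) = J² + 39*J
1/(-5557065 + (t - 461)*K(1/(m + 13))) = 1/(-5557065 + (-508 - 461)*((39 + 1/(-9 + 13))/(-9 + 13))) = 1/(-5557065 - 969*(39 + 1/4)/4) = 1/(-5557065 - 969*(39 + ¼)/4) = 1/(-5557065 - 969*157/(4*4)) = 1/(-5557065 - 969*157/16) = 1/(-5557065 - 152133/16) = 1/(-89065173/16) = -16/89065173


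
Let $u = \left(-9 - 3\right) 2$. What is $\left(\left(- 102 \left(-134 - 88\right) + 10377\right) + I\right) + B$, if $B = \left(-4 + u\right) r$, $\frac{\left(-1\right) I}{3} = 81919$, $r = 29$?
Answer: $-213548$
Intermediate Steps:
$I = -245757$ ($I = \left(-3\right) 81919 = -245757$)
$u = -24$ ($u = \left(-12\right) 2 = -24$)
$B = -812$ ($B = \left(-4 - 24\right) 29 = \left(-28\right) 29 = -812$)
$\left(\left(- 102 \left(-134 - 88\right) + 10377\right) + I\right) + B = \left(\left(- 102 \left(-134 - 88\right) + 10377\right) - 245757\right) - 812 = \left(\left(\left(-102\right) \left(-222\right) + 10377\right) - 245757\right) - 812 = \left(\left(22644 + 10377\right) - 245757\right) - 812 = \left(33021 - 245757\right) - 812 = -212736 - 812 = -213548$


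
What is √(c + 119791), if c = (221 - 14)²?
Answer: 4*√10165 ≈ 403.29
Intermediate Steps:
c = 42849 (c = 207² = 42849)
√(c + 119791) = √(42849 + 119791) = √162640 = 4*√10165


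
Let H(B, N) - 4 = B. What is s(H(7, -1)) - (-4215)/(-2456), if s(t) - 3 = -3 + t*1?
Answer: 22801/2456 ≈ 9.2838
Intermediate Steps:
H(B, N) = 4 + B
s(t) = t (s(t) = 3 + (-3 + t*1) = 3 + (-3 + t) = t)
s(H(7, -1)) - (-4215)/(-2456) = (4 + 7) - (-4215)/(-2456) = 11 - (-4215)*(-1)/2456 = 11 - 1*4215/2456 = 11 - 4215/2456 = 22801/2456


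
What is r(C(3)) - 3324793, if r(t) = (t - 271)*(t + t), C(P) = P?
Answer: -3326401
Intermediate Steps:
r(t) = 2*t*(-271 + t) (r(t) = (-271 + t)*(2*t) = 2*t*(-271 + t))
r(C(3)) - 3324793 = 2*3*(-271 + 3) - 3324793 = 2*3*(-268) - 3324793 = -1608 - 3324793 = -3326401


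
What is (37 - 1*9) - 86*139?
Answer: -11926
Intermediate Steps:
(37 - 1*9) - 86*139 = (37 - 9) - 11954 = 28 - 11954 = -11926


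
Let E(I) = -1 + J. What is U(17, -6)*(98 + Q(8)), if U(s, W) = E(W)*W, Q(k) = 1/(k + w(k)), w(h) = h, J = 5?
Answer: -4707/2 ≈ -2353.5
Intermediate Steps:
E(I) = 4 (E(I) = -1 + 5 = 4)
Q(k) = 1/(2*k) (Q(k) = 1/(k + k) = 1/(2*k))
U(s, W) = 4*W
U(17, -6)*(98 + Q(8)) = (4*(-6))*(98 + (½)/8) = -24*(98 + (½)*(⅛)) = -24*(98 + 1/16) = -24*1569/16 = -4707/2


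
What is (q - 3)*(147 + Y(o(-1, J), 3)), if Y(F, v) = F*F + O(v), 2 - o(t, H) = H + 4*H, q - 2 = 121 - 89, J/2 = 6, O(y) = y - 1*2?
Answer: 108872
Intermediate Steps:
O(y) = -2 + y (O(y) = y - 2 = -2 + y)
J = 12 (J = 2*6 = 12)
q = 34 (q = 2 + (121 - 89) = 2 + 32 = 34)
o(t, H) = 2 - 5*H (o(t, H) = 2 - (H + 4*H) = 2 - 5*H)
Y(F, v) = -2 + v + F² (Y(F, v) = F*F + (-2 + v) = F² + (-2 + v) = -2 + v + F²)
(q - 3)*(147 + Y(o(-1, J), 3)) = (34 - 3)*(147 + (-2 + 3 + (2 - 5*12)²)) = 31*(147 + (-2 + 3 + (2 - 60)²)) = 31*(147 + (-2 + 3 + (-58)²)) = 31*(147 + (-2 + 3 + 3364)) = 31*(147 + 3365) = 31*3512 = 108872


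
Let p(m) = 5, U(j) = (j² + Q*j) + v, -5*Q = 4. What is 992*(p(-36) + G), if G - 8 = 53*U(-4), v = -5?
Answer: 3797376/5 ≈ 7.5948e+5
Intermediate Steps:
Q = -⅘ (Q = -⅕*4 = -⅘ ≈ -0.80000)
U(j) = -5 + j² - 4*j/5 (U(j) = (j² - 4*j/5) - 5 = -5 + j² - 4*j/5)
G = 3803/5 (G = 8 + 53*(-5 + (-4)² - ⅘*(-4)) = 8 + 53*(-5 + 16 + 16/5) = 8 + 53*(71/5) = 8 + 3763/5 = 3803/5 ≈ 760.60)
992*(p(-36) + G) = 992*(5 + 3803/5) = 992*(3828/5) = 3797376/5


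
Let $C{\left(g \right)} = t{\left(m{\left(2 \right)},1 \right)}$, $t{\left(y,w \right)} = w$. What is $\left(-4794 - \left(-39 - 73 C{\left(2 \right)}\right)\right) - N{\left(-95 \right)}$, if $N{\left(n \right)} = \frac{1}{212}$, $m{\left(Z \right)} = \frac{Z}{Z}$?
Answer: $- \frac{992585}{212} \approx -4682.0$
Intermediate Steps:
$m{\left(Z \right)} = 1$
$C{\left(g \right)} = 1$
$N{\left(n \right)} = \frac{1}{212}$
$\left(-4794 - \left(-39 - 73 C{\left(2 \right)}\right)\right) - N{\left(-95 \right)} = \left(-4794 - \left(-39 - 73\right)\right) - \frac{1}{212} = \left(-4794 - -112\right) - \frac{1}{212} = \left(-4794 + 112\right) - \frac{1}{212} = -4682 - \frac{1}{212} = - \frac{992585}{212}$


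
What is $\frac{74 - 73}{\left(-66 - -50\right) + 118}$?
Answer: $\frac{1}{102} \approx 0.0098039$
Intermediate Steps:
$\frac{74 - 73}{\left(-66 - -50\right) + 118} = 1 \frac{1}{\left(-66 + 50\right) + 118} = 1 \frac{1}{-16 + 118} = 1 \cdot \frac{1}{102} = \frac{1}{102}$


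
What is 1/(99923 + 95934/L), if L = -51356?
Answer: 25678/2565774827 ≈ 1.0008e-5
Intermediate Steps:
1/(99923 + 95934/L) = 1/(99923 + 95934/(-51356)) = 1/(99923 + 95934*(-1/51356)) = 1/(99923 - 47967/25678) = 1/(2565774827/25678) = 25678/2565774827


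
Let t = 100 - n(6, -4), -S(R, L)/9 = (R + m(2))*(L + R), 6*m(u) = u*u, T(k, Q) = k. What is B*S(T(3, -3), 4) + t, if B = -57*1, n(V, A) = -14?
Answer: 13281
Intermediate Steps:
m(u) = u²/6 (m(u) = (u*u)/6 = u²/6)
S(R, L) = -9*(⅔ + R)*(L + R) (S(R, L) = -9*(R + (⅙)*2²)*(L + R) = -9*(R + (⅙)*4)*(L + R) = -9*(R + ⅔)*(L + R) = -9*(⅔ + R)*(L + R))
t = 114 (t = 100 - 1*(-14) = 100 + 14 = 114)
B = -57
B*S(T(3, -3), 4) + t = -57*(-9*3² - 6*4 - 6*3 - 9*4*3) + 114 = -57*(-9*9 - 24 - 18 - 108) + 114 = -57*(-81 - 24 - 18 - 108) + 114 = -57*(-231) + 114 = 13167 + 114 = 13281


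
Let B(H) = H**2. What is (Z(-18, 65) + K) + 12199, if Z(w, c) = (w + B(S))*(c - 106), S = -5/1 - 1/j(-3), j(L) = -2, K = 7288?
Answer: 77579/4 ≈ 19395.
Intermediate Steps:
S = -9/2 (S = -5/1 - 1/(-2) = -5*1 - 1*(-1/2) = -5 + 1/2 = -9/2 ≈ -4.5000)
Z(w, c) = (-106 + c)*(81/4 + w) (Z(w, c) = (w + (-9/2)**2)*(c - 106) = (w + 81/4)*(-106 + c) = (81/4 + w)*(-106 + c) = (-106 + c)*(81/4 + w))
(Z(-18, 65) + K) + 12199 = ((-4293/2 - 106*(-18) + (81/4)*65 + 65*(-18)) + 7288) + 12199 = ((-4293/2 + 1908 + 5265/4 - 1170) + 7288) + 12199 = (-369/4 + 7288) + 12199 = 28783/4 + 12199 = 77579/4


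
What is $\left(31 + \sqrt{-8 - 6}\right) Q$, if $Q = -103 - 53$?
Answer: $-4836 - 156 i \sqrt{14} \approx -4836.0 - 583.7 i$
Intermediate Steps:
$Q = -156$ ($Q = -103 - 53 = -156$)
$\left(31 + \sqrt{-8 - 6}\right) Q = \left(31 + \sqrt{-8 - 6}\right) \left(-156\right) = \left(31 + \sqrt{-14}\right) \left(-156\right) = \left(31 + i \sqrt{14}\right) \left(-156\right) = -4836 - 156 i \sqrt{14}$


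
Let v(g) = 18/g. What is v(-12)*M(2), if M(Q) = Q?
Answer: -3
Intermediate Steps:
v(-12)*M(2) = (18/(-12))*2 = (18*(-1/12))*2 = -3/2*2 = -3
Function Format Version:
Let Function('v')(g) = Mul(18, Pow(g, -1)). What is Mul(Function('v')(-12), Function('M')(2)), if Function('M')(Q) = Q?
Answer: -3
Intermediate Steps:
Mul(Function('v')(-12), Function('M')(2)) = Mul(Mul(18, Pow(-12, -1)), 2) = Mul(Mul(18, Rational(-1, 12)), 2) = Mul(Rational(-3, 2), 2) = -3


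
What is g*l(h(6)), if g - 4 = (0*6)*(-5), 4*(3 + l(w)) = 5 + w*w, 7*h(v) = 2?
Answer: -339/49 ≈ -6.9184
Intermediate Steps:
h(v) = 2/7 (h(v) = (1/7)*2 = 2/7)
l(w) = -7/4 + w**2/4 (l(w) = -3 + (5 + w*w)/4 = -3 + (5 + w**2)/4 = -3 + (5/4 + w**2/4) = -7/4 + w**2/4)
g = 4 (g = 4 + (0*6)*(-5) = 4 + 0*(-5) = 4 + 0 = 4)
g*l(h(6)) = 4*(-7/4 + (2/7)**2/4) = 4*(-7/4 + (1/4)*(4/49)) = 4*(-7/4 + 1/49) = 4*(-339/196) = -339/49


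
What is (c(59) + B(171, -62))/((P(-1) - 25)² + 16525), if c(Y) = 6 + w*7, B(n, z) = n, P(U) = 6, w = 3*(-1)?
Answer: 78/8443 ≈ 0.0092384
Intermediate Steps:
w = -3
c(Y) = -15 (c(Y) = 6 - 3*7 = 6 - 21 = -15)
(c(59) + B(171, -62))/((P(-1) - 25)² + 16525) = (-15 + 171)/((6 - 25)² + 16525) = 156/((-19)² + 16525) = 156/(361 + 16525) = 156/16886 = 156*(1/16886) = 78/8443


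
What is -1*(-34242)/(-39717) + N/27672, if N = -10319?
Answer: -150820483/122116536 ≈ -1.2351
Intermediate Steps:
-1*(-34242)/(-39717) + N/27672 = -1*(-34242)/(-39717) - 10319/27672 = 34242*(-1/39717) - 10319*1/27672 = -11414/13239 - 10319/27672 = -150820483/122116536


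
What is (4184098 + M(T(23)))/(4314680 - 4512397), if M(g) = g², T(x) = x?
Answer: -4184627/197717 ≈ -21.165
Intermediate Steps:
(4184098 + M(T(23)))/(4314680 - 4512397) = (4184098 + 23²)/(4314680 - 4512397) = (4184098 + 529)/(-197717) = 4184627*(-1/197717) = -4184627/197717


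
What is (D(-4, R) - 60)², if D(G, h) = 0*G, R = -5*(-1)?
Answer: 3600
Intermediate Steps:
R = 5
D(G, h) = 0
(D(-4, R) - 60)² = (0 - 60)² = (-60)² = 3600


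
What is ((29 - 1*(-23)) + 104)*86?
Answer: 13416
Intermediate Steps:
((29 - 1*(-23)) + 104)*86 = ((29 + 23) + 104)*86 = (52 + 104)*86 = 156*86 = 13416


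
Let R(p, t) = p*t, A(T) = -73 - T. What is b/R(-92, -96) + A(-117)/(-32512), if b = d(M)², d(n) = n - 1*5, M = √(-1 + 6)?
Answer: 191/93472 - 5*√5/4416 ≈ -0.00048839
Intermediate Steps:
M = √5 ≈ 2.2361
d(n) = -5 + n (d(n) = n - 5 = -5 + n)
b = (-5 + √5)² ≈ 7.6393
b/R(-92, -96) + A(-117)/(-32512) = (5 - √5)²/((-92*(-96))) + (-73 - 1*(-117))/(-32512) = (5 - √5)²/8832 + (-73 + 117)*(-1/32512) = (5 - √5)²*(1/8832) + 44*(-1/32512) = (5 - √5)²/8832 - 11/8128 = -11/8128 + (5 - √5)²/8832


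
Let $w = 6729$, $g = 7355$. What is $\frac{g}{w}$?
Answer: $\frac{7355}{6729} \approx 1.093$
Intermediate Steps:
$\frac{g}{w} = \frac{7355}{6729}$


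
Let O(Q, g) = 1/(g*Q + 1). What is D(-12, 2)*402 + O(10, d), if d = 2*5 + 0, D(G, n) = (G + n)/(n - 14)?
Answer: 33836/101 ≈ 335.01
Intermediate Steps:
D(G, n) = (G + n)/(-14 + n)
d = 10 (d = 10 + 0 = 10)
O(Q, g) = 1/(1 + Q*g) (O(Q, g) = 1/(Q*g + 1) = 1/(1 + Q*g))
D(-12, 2)*402 + O(10, d) = ((-12 + 2)/(-14 + 2))*402 + 1/(1 + 10*10) = (-10/(-12))*402 + 1/(1 + 100) = -1/12*(-10)*402 + 1/101 = (⅚)*402 + 1/101 = 335 + 1/101 = 33836/101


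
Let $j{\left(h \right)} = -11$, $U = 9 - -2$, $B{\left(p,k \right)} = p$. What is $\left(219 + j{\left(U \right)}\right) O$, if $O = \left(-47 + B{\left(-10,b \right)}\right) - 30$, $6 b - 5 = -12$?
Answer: $-18096$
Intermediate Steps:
$b = - \frac{7}{6}$ ($b = \frac{5}{6} + \frac{1}{6} \left(-12\right) = \frac{5}{6} - 2 = - \frac{7}{6} \approx -1.1667$)
$U = 11$ ($U = 9 + 2 = 11$)
$O = -87$ ($O = \left(-47 - 10\right) - 30 = -57 - 30 = -87$)
$\left(219 + j{\left(U \right)}\right) O = \left(219 - 11\right) \left(-87\right) = 208 \left(-87\right) = -18096$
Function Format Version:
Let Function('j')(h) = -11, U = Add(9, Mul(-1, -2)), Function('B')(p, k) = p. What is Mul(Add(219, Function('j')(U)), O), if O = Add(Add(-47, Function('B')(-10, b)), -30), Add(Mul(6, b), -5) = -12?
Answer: -18096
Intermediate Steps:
b = Rational(-7, 6) (b = Add(Rational(5, 6), Mul(Rational(1, 6), -12)) = Add(Rational(5, 6), -2) = Rational(-7, 6) ≈ -1.1667)
U = 11 (U = Add(9, 2) = 11)
O = -87 (O = Add(Add(-47, -10), -30) = Add(-57, -30) = -87)
Mul(Add(219, Function('j')(U)), O) = Mul(Add(219, -11), -87) = Mul(208, -87) = -18096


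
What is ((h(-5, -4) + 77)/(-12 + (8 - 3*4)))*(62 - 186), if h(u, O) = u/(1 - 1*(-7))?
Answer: 18941/32 ≈ 591.91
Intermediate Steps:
h(u, O) = u/8 (h(u, O) = u/(1 + 7) = u/8)
((h(-5, -4) + 77)/(-12 + (8 - 3*4)))*(62 - 186) = (((1/8)*(-5) + 77)/(-12 + (8 - 3*4)))*(62 - 186) = ((-5/8 + 77)/(-12 + (8 - 12)))*(-124) = (611/(8*(-12 - 4)))*(-124) = ((611/8)/(-16))*(-124) = ((611/8)*(-1/16))*(-124) = -611/128*(-124) = 18941/32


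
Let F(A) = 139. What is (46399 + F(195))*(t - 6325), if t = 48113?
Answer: 1944729944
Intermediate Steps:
(46399 + F(195))*(t - 6325) = (46399 + 139)*(48113 - 6325) = 46538*41788 = 1944729944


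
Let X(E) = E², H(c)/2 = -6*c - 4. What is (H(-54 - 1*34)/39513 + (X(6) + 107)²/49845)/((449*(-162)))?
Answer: -286746299/47753114909310 ≈ -6.0048e-6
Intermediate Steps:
H(c) = -8 - 12*c (H(c) = 2*(-6*c - 4) = 2*(-4 - 6*c) = -8 - 12*c)
(H(-54 - 1*34)/39513 + (X(6) + 107)²/49845)/((449*(-162))) = ((-8 - 12*(-54 - 1*34))/39513 + (6² + 107)²/49845)/((449*(-162))) = ((-8 - 12*(-54 - 34))*(1/39513) + (36 + 107)²*(1/49845))/(-72738) = ((-8 - 12*(-88))*(1/39513) + 143²*(1/49845))*(-1/72738) = ((-8 + 1056)*(1/39513) + 20449*(1/49845))*(-1/72738) = (1048*(1/39513) + 20449/49845)*(-1/72738) = (1048/39513 + 20449/49845)*(-1/72738) = (286746299/656508495)*(-1/72738) = -286746299/47753114909310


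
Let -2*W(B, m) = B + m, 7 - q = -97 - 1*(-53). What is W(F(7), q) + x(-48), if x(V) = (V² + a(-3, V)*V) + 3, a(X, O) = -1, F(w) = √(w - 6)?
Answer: 2329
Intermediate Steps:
q = 51 (q = 7 - (-97 - 1*(-53)) = 7 - (-97 + 53) = 7 - 1*(-44) = 7 + 44 = 51)
F(w) = √(-6 + w)
W(B, m) = -B/2 - m/2 (W(B, m) = -(B + m)/2 = -B/2 - m/2)
x(V) = 3 + V² - V (x(V) = (V² - V) + 3 = 3 + V² - V)
W(F(7), q) + x(-48) = (-√(-6 + 7)/2 - ½*51) + (3 + (-48)² - 1*(-48)) = (-√1/2 - 51/2) + (3 + 2304 + 48) = (-½*1 - 51/2) + 2355 = (-½ - 51/2) + 2355 = -26 + 2355 = 2329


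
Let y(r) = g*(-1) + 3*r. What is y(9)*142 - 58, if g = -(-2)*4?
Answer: 2640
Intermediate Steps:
g = 8 (g = -1*(-8) = 8)
y(r) = -8 + 3*r (y(r) = 8*(-1) + 3*r = -8 + 3*r)
y(9)*142 - 58 = (-8 + 3*9)*142 - 58 = (-8 + 27)*142 - 58 = 19*142 - 58 = 2698 - 58 = 2640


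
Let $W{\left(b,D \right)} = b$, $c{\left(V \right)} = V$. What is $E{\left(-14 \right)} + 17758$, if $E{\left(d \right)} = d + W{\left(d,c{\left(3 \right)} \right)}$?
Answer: $17730$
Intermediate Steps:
$E{\left(d \right)} = 2 d$ ($E{\left(d \right)} = d + d = 2 d$)
$E{\left(-14 \right)} + 17758 = 2 \left(-14\right) + 17758 = -28 + 17758 = 17730$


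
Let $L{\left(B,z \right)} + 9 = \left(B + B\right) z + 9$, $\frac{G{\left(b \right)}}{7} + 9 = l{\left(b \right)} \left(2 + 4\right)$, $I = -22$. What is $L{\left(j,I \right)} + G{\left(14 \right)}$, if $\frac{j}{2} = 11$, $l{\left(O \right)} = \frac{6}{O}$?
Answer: $-1013$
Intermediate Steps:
$j = 22$ ($j = 2 \cdot 11 = 22$)
$G{\left(b \right)} = -63 + \frac{252}{b}$ ($G{\left(b \right)} = -63 + 7 \frac{6}{b} \left(2 + 4\right) = -63 + 7 \frac{6}{b} 6 = -63 + 7 \frac{36}{b} = -63 + \frac{252}{b}$)
$L{\left(B,z \right)} = 2 B z$ ($L{\left(B,z \right)} = -9 + \left(\left(B + B\right) z + 9\right) = -9 + \left(2 B z + 9\right) = -9 + \left(9 + 2 B z\right) = 2 B z$)
$L{\left(j,I \right)} + G{\left(14 \right)} = 2 \cdot 22 \left(-22\right) - \left(63 - \frac{252}{14}\right) = -968 + \left(-63 + 252 \cdot \frac{1}{14}\right) = -968 + \left(-63 + 18\right) = -968 - 45 = -1013$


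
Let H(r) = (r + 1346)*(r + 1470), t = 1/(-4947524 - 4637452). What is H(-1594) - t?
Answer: 294757181953/9584976 ≈ 30752.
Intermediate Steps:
t = -1/9584976 (t = 1/(-9584976) = -1/9584976 ≈ -1.0433e-7)
H(r) = (1346 + r)*(1470 + r)
H(-1594) - t = (1978620 + (-1594)² + 2816*(-1594)) - 1*(-1/9584976) = (1978620 + 2540836 - 4488704) + 1/9584976 = 30752 + 1/9584976 = 294757181953/9584976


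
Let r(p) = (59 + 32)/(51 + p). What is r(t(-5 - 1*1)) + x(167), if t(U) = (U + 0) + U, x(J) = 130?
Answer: 397/3 ≈ 132.33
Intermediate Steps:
t(U) = 2*U (t(U) = U + U = 2*U)
r(p) = 91/(51 + p)
r(t(-5 - 1*1)) + x(167) = 91/(51 + 2*(-5 - 1*1)) + 130 = 91/(51 + 2*(-5 - 1)) + 130 = 91/(51 + 2*(-6)) + 130 = 91/(51 - 12) + 130 = 91/39 + 130 = 91*(1/39) + 130 = 7/3 + 130 = 397/3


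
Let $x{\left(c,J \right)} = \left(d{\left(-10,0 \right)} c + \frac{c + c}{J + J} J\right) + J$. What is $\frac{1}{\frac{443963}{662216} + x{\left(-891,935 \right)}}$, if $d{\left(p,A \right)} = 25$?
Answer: $- \frac{662216}{14721279933} \approx -4.4984 \cdot 10^{-5}$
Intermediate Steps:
$x{\left(c,J \right)} = J + 26 c$ ($x{\left(c,J \right)} = \left(25 c + \frac{c + c}{J + J} J\right) + J = \left(25 c + \frac{2 c}{2 J} J\right) + J = \left(25 c + 2 c \frac{1}{2 J} J\right) + J = \left(25 c + \frac{c}{J} J\right) + J = \left(25 c + c\right) + J = 26 c + J = J + 26 c$)
$\frac{1}{\frac{443963}{662216} + x{\left(-891,935 \right)}} = \frac{1}{\frac{443963}{662216} + \left(935 + 26 \left(-891\right)\right)} = \frac{1}{443963 \cdot \frac{1}{662216} + \left(935 - 23166\right)} = \frac{1}{\frac{443963}{662216} - 22231} = \frac{1}{- \frac{14721279933}{662216}} = - \frac{662216}{14721279933}$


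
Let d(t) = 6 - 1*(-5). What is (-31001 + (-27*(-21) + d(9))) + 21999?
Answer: -8424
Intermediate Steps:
d(t) = 11 (d(t) = 6 + 5 = 11)
(-31001 + (-27*(-21) + d(9))) + 21999 = (-31001 + (-27*(-21) + 11)) + 21999 = (-31001 + (567 + 11)) + 21999 = (-31001 + 578) + 21999 = -30423 + 21999 = -8424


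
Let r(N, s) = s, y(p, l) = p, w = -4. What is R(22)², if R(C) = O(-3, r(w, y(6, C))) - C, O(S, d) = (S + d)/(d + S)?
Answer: 441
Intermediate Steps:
O(S, d) = 1 (O(S, d) = (S + d)/(S + d) = 1)
R(C) = 1 - C
R(22)² = (1 - 1*22)² = (1 - 22)² = (-21)² = 441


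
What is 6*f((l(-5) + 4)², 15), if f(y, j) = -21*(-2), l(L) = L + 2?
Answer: 252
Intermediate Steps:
l(L) = 2 + L
f(y, j) = 42
6*f((l(-5) + 4)², 15) = 6*42 = 252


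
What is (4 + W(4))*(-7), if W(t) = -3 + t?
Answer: -35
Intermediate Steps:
(4 + W(4))*(-7) = (4 + (-3 + 4))*(-7) = (4 + 1)*(-7) = 5*(-7) = -35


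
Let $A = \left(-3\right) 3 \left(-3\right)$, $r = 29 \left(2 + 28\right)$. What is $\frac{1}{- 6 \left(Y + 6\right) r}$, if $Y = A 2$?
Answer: $- \frac{1}{313200} \approx -3.1928 \cdot 10^{-6}$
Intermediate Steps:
$r = 870$ ($r = 29 \cdot 30 = 870$)
$A = 27$ ($A = \left(-9\right) \left(-3\right) = 27$)
$Y = 54$ ($Y = 27 \cdot 2 = 54$)
$\frac{1}{- 6 \left(Y + 6\right) r} = \frac{1}{- 6 \left(54 + 6\right) 870} = \frac{1}{\left(-6\right) 60 \cdot 870} = \frac{1}{\left(-360\right) 870} = \frac{1}{-313200} = - \frac{1}{313200}$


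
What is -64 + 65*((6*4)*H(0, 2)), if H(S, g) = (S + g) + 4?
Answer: 9296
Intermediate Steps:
H(S, g) = 4 + S + g
-64 + 65*((6*4)*H(0, 2)) = -64 + 65*((6*4)*(4 + 0 + 2)) = -64 + 65*(24*6) = -64 + 65*144 = -64 + 9360 = 9296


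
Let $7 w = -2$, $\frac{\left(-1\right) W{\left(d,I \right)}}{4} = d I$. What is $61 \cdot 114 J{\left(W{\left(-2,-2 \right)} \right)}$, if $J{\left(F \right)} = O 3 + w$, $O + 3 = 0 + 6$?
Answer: $\frac{424194}{7} \approx 60599.0$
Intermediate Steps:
$W{\left(d,I \right)} = - 4 I d$ ($W{\left(d,I \right)} = - 4 d I = - 4 I d$)
$O = 3$ ($O = -3 + \left(0 + 6\right) = -3 + 6 = 3$)
$w = - \frac{2}{7}$ ($w = \frac{1}{7} \left(-2\right) = - \frac{2}{7} \approx -0.28571$)
$J{\left(F \right)} = \frac{61}{7}$ ($J{\left(F \right)} = 3 \cdot 3 - \frac{2}{7} = 9 - \frac{2}{7} = \frac{61}{7}$)
$61 \cdot 114 J{\left(W{\left(-2,-2 \right)} \right)} = 61 \cdot 114 \cdot \frac{61}{7} = 6954 \cdot \frac{61}{7} = \frac{424194}{7}$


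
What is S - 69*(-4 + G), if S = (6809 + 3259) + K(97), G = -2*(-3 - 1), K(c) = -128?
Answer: 9664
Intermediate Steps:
G = 8 (G = -2*(-4) = 8)
S = 9940 (S = (6809 + 3259) - 128 = 10068 - 128 = 9940)
S - 69*(-4 + G) = 9940 - 69*(-4 + 8) = 9940 - 69*4 = 9940 - 276 = 9664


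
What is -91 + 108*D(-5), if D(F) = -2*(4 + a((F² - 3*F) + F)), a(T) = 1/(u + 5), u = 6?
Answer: -10721/11 ≈ -974.64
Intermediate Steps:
a(T) = 1/11 (a(T) = 1/(6 + 5) = 1/11)
D(F) = -90/11 (D(F) = -2*(4 + 1/11) = -2*45/11 = -90/11)
-91 + 108*D(-5) = -91 + 108*(-90/11) = -91 - 9720/11 = -10721/11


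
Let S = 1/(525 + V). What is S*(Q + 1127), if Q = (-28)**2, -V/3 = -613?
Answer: 637/788 ≈ 0.80838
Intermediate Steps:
V = 1839 (V = -3*(-613) = 1839)
S = 1/2364 (S = 1/(525 + 1839) = 1/2364 ≈ 0.00042301)
Q = 784
S*(Q + 1127) = (784 + 1127)/2364 = (1/2364)*1911 = 637/788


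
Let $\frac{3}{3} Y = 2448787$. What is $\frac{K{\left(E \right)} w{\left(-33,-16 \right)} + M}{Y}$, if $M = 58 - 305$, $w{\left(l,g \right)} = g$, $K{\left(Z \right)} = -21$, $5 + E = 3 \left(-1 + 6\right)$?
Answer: $\frac{89}{2448787} \approx 3.6345 \cdot 10^{-5}$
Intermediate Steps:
$E = 10$ ($E = -5 + 3 \left(-1 + 6\right) = -5 + 3 \cdot 5 = -5 + 15 = 10$)
$Y = 2448787$
$M = -247$
$\frac{K{\left(E \right)} w{\left(-33,-16 \right)} + M}{Y} = \frac{\left(-21\right) \left(-16\right) - 247}{2448787} = \left(336 - 247\right) \frac{1}{2448787} = 89 \cdot \frac{1}{2448787} = \frac{89}{2448787}$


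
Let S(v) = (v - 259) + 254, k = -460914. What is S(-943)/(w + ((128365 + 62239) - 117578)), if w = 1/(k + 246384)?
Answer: -203374440/15666267779 ≈ -0.012982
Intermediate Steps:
w = -1/214530 (w = 1/(-460914 + 246384) = 1/(-214530) = -1/214530 ≈ -4.6613e-6)
S(v) = -5 + v (S(v) = (-259 + v) + 254 = -5 + v)
S(-943)/(w + ((128365 + 62239) - 117578)) = (-5 - 943)/(-1/214530 + ((128365 + 62239) - 117578)) = -948/(-1/214530 + (190604 - 117578)) = -948/(-1/214530 + 73026) = -948/15666267779/214530 = -948*214530/15666267779 = -203374440/15666267779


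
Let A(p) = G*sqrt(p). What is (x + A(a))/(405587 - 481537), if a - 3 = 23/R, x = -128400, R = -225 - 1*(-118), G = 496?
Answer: 2568/1519 - 8*sqrt(31886)/131075 ≈ 1.6797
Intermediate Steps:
R = -107 (R = -225 + 118 = -107)
a = 298/107 (a = 3 + 23/(-107) = 3 + 23*(-1/107) = 3 - 23/107 = 298/107 ≈ 2.7850)
A(p) = 496*sqrt(p)
(x + A(a))/(405587 - 481537) = (-128400 + 496*sqrt(298/107))/(405587 - 481537) = (-128400 + 496*(sqrt(31886)/107))/(-75950) = (-128400 + 496*sqrt(31886)/107)*(-1/75950) = 2568/1519 - 8*sqrt(31886)/131075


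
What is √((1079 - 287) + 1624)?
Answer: 4*√151 ≈ 49.153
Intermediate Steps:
√((1079 - 287) + 1624) = √(792 + 1624) = √2416 = 4*√151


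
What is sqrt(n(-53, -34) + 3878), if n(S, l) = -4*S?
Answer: sqrt(4090) ≈ 63.953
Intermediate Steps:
sqrt(n(-53, -34) + 3878) = sqrt(-4*(-53) + 3878) = sqrt(212 + 3878) = sqrt(4090)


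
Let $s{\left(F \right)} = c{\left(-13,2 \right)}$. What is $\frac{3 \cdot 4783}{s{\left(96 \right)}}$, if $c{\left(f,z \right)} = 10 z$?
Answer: $\frac{14349}{20} \approx 717.45$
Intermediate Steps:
$s{\left(F \right)} = 20$ ($s{\left(F \right)} = 10 \cdot 2 = 20$)
$\frac{3 \cdot 4783}{s{\left(96 \right)}} = \frac{3 \cdot 4783}{20} = 14349 \cdot \frac{1}{20} = \frac{14349}{20}$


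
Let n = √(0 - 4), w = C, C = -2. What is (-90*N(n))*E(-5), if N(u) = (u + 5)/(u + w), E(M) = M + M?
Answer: -675 - 1575*I ≈ -675.0 - 1575.0*I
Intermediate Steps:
w = -2
E(M) = 2*M
n = 2*I (n = √(-4) = 2*I ≈ 2.0*I)
N(u) = (5 + u)/(-2 + u) (N(u) = (u + 5)/(u - 2) = (5 + u)/(-2 + u))
(-90*N(n))*E(-5) = (-90*(5 + 2*I)/(-2 + 2*I))*(2*(-5)) = -90*(-2 - 2*I)/8*(5 + 2*I)*(-10) = -45*(-2 - 2*I)*(5 + 2*I)/4*(-10) = 225*(-2 - 2*I)*(5 + 2*I)/2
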